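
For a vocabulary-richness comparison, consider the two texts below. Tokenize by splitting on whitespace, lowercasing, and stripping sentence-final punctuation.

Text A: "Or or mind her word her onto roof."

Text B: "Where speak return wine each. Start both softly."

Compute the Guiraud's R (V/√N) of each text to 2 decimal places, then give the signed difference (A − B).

A: V=6, N=8, R=2.12
B: V=8, N=8, R=2.83
Difference = 2.12 − 2.83 = -0.71

-0.71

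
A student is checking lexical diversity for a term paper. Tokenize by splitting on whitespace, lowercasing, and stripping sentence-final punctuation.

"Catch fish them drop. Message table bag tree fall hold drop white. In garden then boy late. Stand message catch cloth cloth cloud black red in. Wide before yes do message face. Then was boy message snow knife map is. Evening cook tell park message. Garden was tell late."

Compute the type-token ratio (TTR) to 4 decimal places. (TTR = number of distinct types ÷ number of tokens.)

N = 49 tokens, V = 35 types.
TTR = V / N = 35 / 49 = 0.7143

0.7143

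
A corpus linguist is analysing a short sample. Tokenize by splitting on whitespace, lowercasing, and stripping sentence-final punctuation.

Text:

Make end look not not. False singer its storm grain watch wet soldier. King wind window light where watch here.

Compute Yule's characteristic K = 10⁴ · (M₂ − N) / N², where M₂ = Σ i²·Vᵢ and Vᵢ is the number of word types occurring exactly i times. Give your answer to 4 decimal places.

100.0000

Frequencies: not:2, watch:2, make:1, end:1, look:1, false:1, singer:1, its:1, storm:1, grain:1, wet:1, soldier:1, king:1, wind:1, window:1, light:1, where:1, here:1
N = 20. Frequency spectrum: V_1=16, V_2=2
M₂ = 1²·16 + 2²·2 = 24
K = 10000 × (24 − 20) / 20² = 100.0000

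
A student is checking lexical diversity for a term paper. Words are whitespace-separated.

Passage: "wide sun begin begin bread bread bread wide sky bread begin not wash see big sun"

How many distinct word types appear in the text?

9

Distinct types: {begin, big, bread, not, see, sky, sun, wash, wide}
V = 9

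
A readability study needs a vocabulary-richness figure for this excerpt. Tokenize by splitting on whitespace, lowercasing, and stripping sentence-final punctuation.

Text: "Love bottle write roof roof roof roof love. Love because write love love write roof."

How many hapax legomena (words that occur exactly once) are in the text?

Frequencies: love:5, roof:5, write:3, bottle:1, because:1
Hapax (freq=1): because, bottle

2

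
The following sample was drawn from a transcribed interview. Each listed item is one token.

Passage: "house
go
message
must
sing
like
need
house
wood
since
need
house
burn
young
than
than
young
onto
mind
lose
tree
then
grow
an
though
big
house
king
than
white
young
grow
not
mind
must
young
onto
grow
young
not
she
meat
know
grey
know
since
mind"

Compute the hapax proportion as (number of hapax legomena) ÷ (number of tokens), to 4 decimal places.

Frequencies: young:5, house:4, than:3, mind:3, grow:3, must:2, need:2, since:2, onto:2, not:2, know:2, go:1, message:1, sing:1, like:1, wood:1, burn:1, lose:1, tree:1, then:1, … (8 more, each freq 1)
Hapax count = 17; token count = 47.
Ratio = 17 / 47 = 0.3617

0.3617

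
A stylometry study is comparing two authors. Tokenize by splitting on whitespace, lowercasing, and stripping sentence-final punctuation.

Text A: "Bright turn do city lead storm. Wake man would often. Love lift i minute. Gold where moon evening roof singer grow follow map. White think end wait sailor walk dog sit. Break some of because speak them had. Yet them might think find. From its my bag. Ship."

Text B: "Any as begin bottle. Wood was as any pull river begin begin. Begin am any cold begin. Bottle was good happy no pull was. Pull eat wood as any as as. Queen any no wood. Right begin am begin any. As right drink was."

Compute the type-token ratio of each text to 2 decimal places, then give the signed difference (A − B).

TTR(A) = 46/48 = 0.96
TTR(B) = 17/44 = 0.39
Difference = 0.96 − 0.39 = 0.57

0.57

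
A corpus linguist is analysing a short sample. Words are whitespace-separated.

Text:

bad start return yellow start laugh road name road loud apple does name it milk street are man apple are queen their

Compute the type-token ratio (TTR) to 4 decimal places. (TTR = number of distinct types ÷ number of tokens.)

0.7727

N = 22 tokens, V = 17 types.
TTR = V / N = 17 / 22 = 0.7727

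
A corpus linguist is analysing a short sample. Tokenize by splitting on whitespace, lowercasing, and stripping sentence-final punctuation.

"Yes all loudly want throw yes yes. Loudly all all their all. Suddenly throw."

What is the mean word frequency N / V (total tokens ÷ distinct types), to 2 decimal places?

2.00

N = 14 tokens, V = 7 types.
Mean frequency = N / V = 14 / 7 = 2.00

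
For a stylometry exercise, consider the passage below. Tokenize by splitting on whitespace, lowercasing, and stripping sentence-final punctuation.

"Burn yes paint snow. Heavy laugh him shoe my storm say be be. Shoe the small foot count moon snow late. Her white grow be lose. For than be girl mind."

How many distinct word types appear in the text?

Distinct types: {be, burn, count, foot, for, girl, grow, heavy, her, him, late, laugh, lose, mind, moon, my, paint, say, shoe, small, snow, storm, than, the, white, yes}
V = 26

26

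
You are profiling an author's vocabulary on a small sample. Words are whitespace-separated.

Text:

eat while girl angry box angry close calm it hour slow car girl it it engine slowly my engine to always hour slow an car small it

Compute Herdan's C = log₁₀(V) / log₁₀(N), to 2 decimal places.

0.88

N = 27, V = 18.
log₁₀(V) = 1.255273, log₁₀(N) = 1.431364
C = 1.255273 / 1.431364 = 0.88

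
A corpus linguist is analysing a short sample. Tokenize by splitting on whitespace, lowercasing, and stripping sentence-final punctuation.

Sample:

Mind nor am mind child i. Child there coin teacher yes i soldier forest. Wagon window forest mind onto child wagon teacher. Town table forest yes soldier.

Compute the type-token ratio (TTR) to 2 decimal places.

N = 27 tokens, V = 16 types.
TTR = V / N = 16 / 27 = 0.59

0.59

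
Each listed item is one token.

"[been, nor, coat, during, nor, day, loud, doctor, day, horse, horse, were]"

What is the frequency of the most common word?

Frequencies: nor:2, day:2, horse:2, been:1, coat:1, during:1, loud:1, doctor:1, were:1
Most common: 'nor' with frequency 2.

2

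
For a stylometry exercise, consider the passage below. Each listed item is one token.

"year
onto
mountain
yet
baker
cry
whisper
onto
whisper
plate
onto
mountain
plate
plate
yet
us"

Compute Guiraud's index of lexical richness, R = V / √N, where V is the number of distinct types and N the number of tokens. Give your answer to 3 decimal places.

2.250

N = 16, V = 9.
√N = 4.000000
R = 9 / 4.000000 = 2.250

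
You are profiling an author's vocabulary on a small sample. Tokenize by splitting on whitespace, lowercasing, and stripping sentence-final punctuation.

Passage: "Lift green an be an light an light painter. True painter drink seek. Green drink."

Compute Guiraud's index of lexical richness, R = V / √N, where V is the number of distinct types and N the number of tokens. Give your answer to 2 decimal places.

2.32

N = 15, V = 9.
√N = 3.872983
R = 9 / 3.872983 = 2.32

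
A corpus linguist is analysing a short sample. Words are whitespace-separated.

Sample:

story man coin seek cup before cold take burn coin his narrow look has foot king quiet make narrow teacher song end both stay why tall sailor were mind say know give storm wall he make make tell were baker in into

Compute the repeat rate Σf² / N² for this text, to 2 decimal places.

0.03

Frequencies: make:3, coin:2, narrow:2, were:2, story:1, man:1, seek:1, cup:1, before:1, cold:1, take:1, burn:1, his:1, look:1, has:1, foot:1, king:1, quiet:1, teacher:1, song:1, … (17 more, each freq 1)
Σf² = 54; N² = 1764
Repeat rate = 54 / 1764 = 0.03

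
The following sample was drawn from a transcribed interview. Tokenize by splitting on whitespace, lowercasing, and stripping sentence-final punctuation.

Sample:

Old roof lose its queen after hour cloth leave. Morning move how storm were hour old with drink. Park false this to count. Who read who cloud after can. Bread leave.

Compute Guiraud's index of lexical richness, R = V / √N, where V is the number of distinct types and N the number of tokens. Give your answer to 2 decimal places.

N = 31, V = 26.
√N = 5.567764
R = 26 / 5.567764 = 4.67

4.67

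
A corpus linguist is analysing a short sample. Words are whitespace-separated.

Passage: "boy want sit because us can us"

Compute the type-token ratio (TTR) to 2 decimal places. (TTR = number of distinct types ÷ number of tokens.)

0.86

N = 7 tokens, V = 6 types.
TTR = V / N = 6 / 7 = 0.86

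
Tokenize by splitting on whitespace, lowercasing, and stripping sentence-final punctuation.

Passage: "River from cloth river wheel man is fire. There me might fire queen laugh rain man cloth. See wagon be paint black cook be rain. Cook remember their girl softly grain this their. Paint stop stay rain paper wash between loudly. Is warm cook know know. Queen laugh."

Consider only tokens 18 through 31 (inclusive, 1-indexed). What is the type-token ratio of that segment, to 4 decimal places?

0.8571

Segment tokens 18–31: see, wagon, be, paint, black, cook, be, rain, cook, remember, their, girl, softly, grain
Segment N = 14, segment V = 12.
TTR = 12 / 14 = 0.8571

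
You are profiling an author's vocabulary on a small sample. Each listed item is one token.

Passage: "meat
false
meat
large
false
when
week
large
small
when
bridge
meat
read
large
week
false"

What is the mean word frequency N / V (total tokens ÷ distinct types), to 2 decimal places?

N = 16 tokens, V = 8 types.
Mean frequency = N / V = 16 / 8 = 2.00

2.00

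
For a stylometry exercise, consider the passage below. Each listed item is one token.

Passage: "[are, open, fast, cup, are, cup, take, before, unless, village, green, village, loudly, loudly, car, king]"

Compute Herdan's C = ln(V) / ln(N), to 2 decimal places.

N = 16, V = 12.
ln(V) = 2.484907, ln(N) = 2.772589
C = 2.484907 / 2.772589 = 0.90

0.90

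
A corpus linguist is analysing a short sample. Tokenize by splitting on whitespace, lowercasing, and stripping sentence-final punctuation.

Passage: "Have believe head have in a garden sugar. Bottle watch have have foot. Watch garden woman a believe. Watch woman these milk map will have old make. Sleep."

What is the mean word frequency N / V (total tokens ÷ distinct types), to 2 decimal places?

N = 28 tokens, V = 18 types.
Mean frequency = N / V = 28 / 18 = 1.56

1.56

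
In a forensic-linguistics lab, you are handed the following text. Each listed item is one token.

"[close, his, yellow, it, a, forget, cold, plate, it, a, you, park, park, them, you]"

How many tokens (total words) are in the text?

15

Tokens: close, his, yellow, it, a, forget, cold, plate, it, a, you, park, park, them, you
N = 15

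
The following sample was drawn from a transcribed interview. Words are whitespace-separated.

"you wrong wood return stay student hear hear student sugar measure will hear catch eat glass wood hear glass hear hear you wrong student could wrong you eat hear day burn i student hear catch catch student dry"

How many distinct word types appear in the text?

Distinct types: {burn, catch, could, day, dry, eat, glass, hear, i, measure, return, stay, student, sugar, will, wood, wrong, you}
V = 18

18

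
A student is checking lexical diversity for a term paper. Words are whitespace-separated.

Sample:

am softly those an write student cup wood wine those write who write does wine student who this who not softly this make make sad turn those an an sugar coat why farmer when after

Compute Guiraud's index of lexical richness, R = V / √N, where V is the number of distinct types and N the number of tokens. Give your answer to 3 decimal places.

3.719

N = 35, V = 22.
√N = 5.916080
R = 22 / 5.916080 = 3.719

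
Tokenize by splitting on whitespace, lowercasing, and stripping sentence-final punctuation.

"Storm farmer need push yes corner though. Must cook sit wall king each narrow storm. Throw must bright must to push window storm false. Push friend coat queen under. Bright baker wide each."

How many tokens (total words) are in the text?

33

Tokens: storm, farmer, need, push, yes, corner, though, must, cook, sit, wall, king, each, narrow, storm, throw, must, bright, must, to, push, window, storm, false, push, friend, coat, queen, under, bright, baker, wide, each
N = 33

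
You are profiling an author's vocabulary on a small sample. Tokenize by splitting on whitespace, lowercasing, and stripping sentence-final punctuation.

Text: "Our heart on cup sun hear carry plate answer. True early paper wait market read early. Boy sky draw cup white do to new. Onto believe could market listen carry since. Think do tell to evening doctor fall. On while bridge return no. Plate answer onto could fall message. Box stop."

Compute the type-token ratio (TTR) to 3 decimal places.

0.765

N = 51 tokens, V = 39 types.
TTR = V / N = 39 / 51 = 0.765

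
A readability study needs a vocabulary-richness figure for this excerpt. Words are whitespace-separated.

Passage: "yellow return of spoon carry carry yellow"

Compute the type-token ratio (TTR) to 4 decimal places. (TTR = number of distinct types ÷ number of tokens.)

N = 7 tokens, V = 5 types.
TTR = V / N = 5 / 7 = 0.7143

0.7143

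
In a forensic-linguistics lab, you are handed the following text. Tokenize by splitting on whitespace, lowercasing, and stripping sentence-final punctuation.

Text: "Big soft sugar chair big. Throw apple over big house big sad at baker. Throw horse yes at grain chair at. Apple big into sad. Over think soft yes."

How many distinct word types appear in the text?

Distinct types: {apple, at, baker, big, chair, grain, horse, house, into, over, sad, soft, sugar, think, throw, yes}
V = 16

16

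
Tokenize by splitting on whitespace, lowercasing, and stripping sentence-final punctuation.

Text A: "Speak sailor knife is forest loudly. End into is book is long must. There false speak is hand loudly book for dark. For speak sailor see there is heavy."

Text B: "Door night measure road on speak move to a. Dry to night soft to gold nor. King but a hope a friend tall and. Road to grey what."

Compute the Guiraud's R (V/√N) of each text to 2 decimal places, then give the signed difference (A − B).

-0.63

A: V=18, N=29, R=3.34
B: V=21, N=28, R=3.97
Difference = 3.34 − 3.97 = -0.63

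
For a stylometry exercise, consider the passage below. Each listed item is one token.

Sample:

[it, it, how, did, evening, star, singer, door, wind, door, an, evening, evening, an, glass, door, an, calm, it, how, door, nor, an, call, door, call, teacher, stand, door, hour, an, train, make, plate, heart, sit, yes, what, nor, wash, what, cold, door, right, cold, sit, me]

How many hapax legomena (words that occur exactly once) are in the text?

17

Frequencies: door:7, an:5, it:3, evening:3, how:2, nor:2, call:2, sit:2, what:2, cold:2, did:1, star:1, singer:1, wind:1, glass:1, calm:1, teacher:1, stand:1, hour:1, train:1, … (7 more, each freq 1)
Hapax (freq=1): calm, did, glass, heart, hour, make, me, plate, right, singer, stand, star, teacher, train, wash, wind, yes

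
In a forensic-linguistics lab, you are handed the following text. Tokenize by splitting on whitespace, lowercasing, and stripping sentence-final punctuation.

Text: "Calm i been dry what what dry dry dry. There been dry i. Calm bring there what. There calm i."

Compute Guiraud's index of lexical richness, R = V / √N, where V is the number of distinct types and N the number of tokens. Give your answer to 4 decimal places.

N = 20, V = 7.
√N = 4.472136
R = 7 / 4.472136 = 1.5652

1.5652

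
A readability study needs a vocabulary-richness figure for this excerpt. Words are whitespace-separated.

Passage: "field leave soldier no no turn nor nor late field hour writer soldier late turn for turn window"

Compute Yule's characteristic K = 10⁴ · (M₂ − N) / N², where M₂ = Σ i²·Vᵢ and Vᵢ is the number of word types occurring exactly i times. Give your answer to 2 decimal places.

Frequencies: turn:3, field:2, soldier:2, no:2, nor:2, late:2, leave:1, hour:1, writer:1, for:1, window:1
N = 18. Frequency spectrum: V_1=5, V_2=5, V_3=1
M₂ = 1²·5 + 2²·5 + 3²·1 = 34
K = 10000 × (34 − 18) / 18² = 493.83

493.83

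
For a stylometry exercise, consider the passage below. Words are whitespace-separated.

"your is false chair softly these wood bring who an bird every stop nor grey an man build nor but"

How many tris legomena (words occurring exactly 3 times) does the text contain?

Frequencies: an:2, nor:2, your:1, is:1, false:1, chair:1, softly:1, these:1, wood:1, bring:1, who:1, bird:1, every:1, stop:1, grey:1, man:1, build:1, but:1
Words with frequency 3: (none)

0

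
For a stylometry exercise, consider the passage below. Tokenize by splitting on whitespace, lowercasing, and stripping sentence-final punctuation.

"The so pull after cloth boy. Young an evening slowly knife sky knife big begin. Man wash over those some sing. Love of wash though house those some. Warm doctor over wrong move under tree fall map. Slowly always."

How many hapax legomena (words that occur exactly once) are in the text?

27

Frequencies: slowly:2, knife:2, wash:2, over:2, those:2, some:2, the:1, so:1, pull:1, after:1, cloth:1, boy:1, young:1, an:1, evening:1, sky:1, big:1, begin:1, man:1, sing:1, … (13 more, each freq 1)
Hapax (freq=1): after, always, an, begin, big, boy, cloth, doctor, evening, fall, house, love, man, map, move, of, pull, sing, sky, so, the, though, tree, under, warm, wrong, young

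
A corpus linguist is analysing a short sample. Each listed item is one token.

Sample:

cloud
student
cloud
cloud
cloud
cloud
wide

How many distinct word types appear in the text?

3

Distinct types: {cloud, student, wide}
V = 3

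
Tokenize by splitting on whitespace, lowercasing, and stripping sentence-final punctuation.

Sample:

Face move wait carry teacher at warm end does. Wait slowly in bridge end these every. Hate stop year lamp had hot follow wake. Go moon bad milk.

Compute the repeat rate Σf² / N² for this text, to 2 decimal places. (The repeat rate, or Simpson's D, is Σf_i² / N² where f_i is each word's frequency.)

Frequencies: wait:2, end:2, face:1, move:1, carry:1, teacher:1, at:1, warm:1, does:1, slowly:1, in:1, bridge:1, these:1, every:1, hate:1, stop:1, year:1, lamp:1, had:1, hot:1, … (6 more, each freq 1)
Σf² = 32; N² = 784
Repeat rate = 32 / 784 = 0.04

0.04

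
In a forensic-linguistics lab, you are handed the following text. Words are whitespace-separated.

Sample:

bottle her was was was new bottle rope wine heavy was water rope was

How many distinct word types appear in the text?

8

Distinct types: {bottle, heavy, her, new, rope, was, water, wine}
V = 8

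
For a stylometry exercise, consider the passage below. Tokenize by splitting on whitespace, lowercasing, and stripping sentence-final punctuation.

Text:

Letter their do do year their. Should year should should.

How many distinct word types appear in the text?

Distinct types: {do, letter, should, their, year}
V = 5

5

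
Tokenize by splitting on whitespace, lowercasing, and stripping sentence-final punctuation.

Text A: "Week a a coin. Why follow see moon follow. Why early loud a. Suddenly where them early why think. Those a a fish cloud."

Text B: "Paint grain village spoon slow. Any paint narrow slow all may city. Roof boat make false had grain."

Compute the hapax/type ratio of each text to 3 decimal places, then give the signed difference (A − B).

-0.050

A: hapax=12, V=16, ratio=0.750
B: hapax=12, V=15, ratio=0.800
Difference = 0.750 − 0.800 = -0.050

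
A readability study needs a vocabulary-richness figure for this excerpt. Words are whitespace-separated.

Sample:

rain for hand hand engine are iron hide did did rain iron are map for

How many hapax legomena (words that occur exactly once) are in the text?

Frequencies: rain:2, for:2, hand:2, are:2, iron:2, did:2, engine:1, hide:1, map:1
Hapax (freq=1): engine, hide, map

3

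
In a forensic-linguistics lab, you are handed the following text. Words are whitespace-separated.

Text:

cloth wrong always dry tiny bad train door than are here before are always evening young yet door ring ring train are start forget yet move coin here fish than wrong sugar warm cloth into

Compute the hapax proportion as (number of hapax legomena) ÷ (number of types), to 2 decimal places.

Frequencies: are:3, cloth:2, wrong:2, always:2, train:2, door:2, than:2, here:2, yet:2, ring:2, dry:1, tiny:1, bad:1, before:1, evening:1, young:1, start:1, forget:1, move:1, coin:1, … (4 more, each freq 1)
Hapax count = 14; type count = 24.
Ratio = 14 / 24 = 0.58

0.58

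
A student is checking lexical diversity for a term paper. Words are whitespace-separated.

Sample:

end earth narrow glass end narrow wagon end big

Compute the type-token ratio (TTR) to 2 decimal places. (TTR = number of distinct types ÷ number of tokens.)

N = 9 tokens, V = 6 types.
TTR = V / N = 6 / 9 = 0.67

0.67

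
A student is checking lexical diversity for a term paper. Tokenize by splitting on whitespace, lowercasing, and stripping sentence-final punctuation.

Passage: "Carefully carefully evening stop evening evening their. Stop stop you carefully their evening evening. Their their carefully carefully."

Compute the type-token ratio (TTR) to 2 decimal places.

N = 18 tokens, V = 5 types.
TTR = V / N = 5 / 18 = 0.28

0.28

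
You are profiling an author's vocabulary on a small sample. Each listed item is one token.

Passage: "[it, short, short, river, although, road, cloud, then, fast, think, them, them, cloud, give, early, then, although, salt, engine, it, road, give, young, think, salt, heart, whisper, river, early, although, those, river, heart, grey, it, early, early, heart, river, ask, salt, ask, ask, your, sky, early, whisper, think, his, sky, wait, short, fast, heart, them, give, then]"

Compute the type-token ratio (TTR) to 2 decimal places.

N = 57 tokens, V = 24 types.
TTR = V / N = 24 / 57 = 0.42

0.42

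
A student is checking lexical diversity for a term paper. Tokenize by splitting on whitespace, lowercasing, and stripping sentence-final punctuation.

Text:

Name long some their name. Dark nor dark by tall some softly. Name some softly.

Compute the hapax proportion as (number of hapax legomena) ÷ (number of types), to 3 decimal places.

0.556

Frequencies: name:3, some:3, dark:2, softly:2, long:1, their:1, nor:1, by:1, tall:1
Hapax count = 5; type count = 9.
Ratio = 5 / 9 = 0.556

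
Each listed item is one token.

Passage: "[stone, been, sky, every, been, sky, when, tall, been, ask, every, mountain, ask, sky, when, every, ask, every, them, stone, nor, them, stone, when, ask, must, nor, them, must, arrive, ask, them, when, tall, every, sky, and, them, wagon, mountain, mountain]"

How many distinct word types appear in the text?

14

Distinct types: {and, arrive, ask, been, every, mountain, must, nor, sky, stone, tall, them, wagon, when}
V = 14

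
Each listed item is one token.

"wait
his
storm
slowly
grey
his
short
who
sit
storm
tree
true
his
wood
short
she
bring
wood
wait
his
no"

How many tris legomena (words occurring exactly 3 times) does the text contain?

0

Frequencies: his:4, wait:2, storm:2, short:2, wood:2, slowly:1, grey:1, who:1, sit:1, tree:1, true:1, she:1, bring:1, no:1
Words with frequency 3: (none)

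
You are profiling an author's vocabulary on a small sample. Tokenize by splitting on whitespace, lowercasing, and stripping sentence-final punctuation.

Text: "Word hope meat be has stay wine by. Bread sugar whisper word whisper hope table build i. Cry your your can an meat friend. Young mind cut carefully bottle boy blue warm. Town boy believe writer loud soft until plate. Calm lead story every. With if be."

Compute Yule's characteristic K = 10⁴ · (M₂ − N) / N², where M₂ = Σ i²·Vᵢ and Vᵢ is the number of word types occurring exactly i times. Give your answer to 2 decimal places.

Frequencies: word:2, hope:2, meat:2, be:2, whisper:2, your:2, boy:2, has:1, stay:1, wine:1, by:1, bread:1, sugar:1, table:1, build:1, i:1, cry:1, can:1, an:1, friend:1, … (20 more, each freq 1)
N = 47. Frequency spectrum: V_1=33, V_2=7
M₂ = 1²·33 + 2²·7 = 61
K = 10000 × (61 − 47) / 47² = 63.38

63.38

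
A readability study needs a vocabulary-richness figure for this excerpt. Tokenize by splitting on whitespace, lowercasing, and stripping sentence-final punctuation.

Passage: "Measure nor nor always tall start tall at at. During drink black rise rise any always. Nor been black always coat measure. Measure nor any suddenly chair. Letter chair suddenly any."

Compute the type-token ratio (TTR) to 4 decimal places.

N = 31 tokens, V = 16 types.
TTR = V / N = 16 / 31 = 0.5161

0.5161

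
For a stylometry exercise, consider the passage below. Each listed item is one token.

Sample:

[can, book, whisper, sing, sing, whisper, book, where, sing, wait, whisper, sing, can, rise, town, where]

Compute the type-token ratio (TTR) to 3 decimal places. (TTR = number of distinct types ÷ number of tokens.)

N = 16 tokens, V = 8 types.
TTR = V / N = 8 / 16 = 0.500

0.500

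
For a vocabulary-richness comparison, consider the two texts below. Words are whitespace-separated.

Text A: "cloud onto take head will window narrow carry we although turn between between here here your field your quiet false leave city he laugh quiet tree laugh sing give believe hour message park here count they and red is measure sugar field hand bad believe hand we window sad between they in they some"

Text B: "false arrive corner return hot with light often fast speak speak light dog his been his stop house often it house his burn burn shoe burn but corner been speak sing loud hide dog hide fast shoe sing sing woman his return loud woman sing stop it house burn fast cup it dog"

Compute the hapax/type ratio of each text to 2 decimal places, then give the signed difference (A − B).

0.48

A: hapax=29, V=40, ratio=0.73
B: hapax=6, V=24, ratio=0.25
Difference = 0.73 − 0.25 = 0.48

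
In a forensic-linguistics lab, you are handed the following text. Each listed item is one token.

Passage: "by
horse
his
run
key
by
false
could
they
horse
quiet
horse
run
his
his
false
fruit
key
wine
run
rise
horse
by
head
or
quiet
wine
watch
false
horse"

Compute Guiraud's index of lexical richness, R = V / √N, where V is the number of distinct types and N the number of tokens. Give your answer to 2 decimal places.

2.74

N = 30, V = 15.
√N = 5.477226
R = 15 / 5.477226 = 2.74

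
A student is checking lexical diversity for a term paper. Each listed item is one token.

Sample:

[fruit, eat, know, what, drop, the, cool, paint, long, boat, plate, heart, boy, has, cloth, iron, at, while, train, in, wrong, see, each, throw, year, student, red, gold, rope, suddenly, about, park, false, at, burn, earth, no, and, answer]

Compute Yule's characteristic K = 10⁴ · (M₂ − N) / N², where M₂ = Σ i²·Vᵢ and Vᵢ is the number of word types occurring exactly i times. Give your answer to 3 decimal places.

Frequencies: at:2, fruit:1, eat:1, know:1, what:1, drop:1, the:1, cool:1, paint:1, long:1, boat:1, plate:1, heart:1, boy:1, has:1, cloth:1, iron:1, while:1, train:1, in:1, … (18 more, each freq 1)
N = 39. Frequency spectrum: V_1=37, V_2=1
M₂ = 1²·37 + 2²·1 = 41
K = 10000 × (41 − 39) / 39² = 13.149

13.149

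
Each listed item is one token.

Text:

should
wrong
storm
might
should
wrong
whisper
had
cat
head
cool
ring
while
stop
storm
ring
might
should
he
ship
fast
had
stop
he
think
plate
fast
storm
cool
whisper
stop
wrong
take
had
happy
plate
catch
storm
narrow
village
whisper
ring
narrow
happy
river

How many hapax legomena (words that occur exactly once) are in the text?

Frequencies: storm:4, should:3, wrong:3, whisper:3, had:3, ring:3, stop:3, might:2, cool:2, he:2, fast:2, plate:2, happy:2, narrow:2, cat:1, head:1, while:1, ship:1, think:1, take:1, … (3 more, each freq 1)
Hapax (freq=1): cat, catch, head, river, ship, take, think, village, while

9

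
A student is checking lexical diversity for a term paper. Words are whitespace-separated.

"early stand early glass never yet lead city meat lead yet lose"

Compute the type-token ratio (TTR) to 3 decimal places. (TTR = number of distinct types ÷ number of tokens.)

N = 12 tokens, V = 9 types.
TTR = V / N = 9 / 12 = 0.750

0.750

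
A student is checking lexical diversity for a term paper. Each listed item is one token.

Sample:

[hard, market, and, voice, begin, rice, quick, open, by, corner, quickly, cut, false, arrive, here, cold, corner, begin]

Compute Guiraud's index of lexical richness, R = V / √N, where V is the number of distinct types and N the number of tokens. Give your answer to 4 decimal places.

3.7712

N = 18, V = 16.
√N = 4.242641
R = 16 / 4.242641 = 3.7712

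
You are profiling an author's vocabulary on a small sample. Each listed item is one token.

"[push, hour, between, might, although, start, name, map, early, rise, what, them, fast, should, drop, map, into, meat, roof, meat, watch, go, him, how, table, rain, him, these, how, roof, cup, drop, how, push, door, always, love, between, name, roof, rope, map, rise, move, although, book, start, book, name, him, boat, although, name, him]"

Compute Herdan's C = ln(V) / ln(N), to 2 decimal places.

N = 54, V = 33.
ln(V) = 3.496508, ln(N) = 3.988984
C = 3.496508 / 3.988984 = 0.88

0.88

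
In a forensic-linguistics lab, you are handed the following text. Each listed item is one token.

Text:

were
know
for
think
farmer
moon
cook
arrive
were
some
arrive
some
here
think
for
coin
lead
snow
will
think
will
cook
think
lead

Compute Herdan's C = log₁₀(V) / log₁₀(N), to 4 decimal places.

0.8304

N = 24, V = 14.
log₁₀(V) = 1.146128, log₁₀(N) = 1.380211
C = 1.146128 / 1.380211 = 0.8304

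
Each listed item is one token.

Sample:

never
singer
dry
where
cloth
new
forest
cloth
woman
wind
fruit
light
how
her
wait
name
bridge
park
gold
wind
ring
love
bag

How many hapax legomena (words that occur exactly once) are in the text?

Frequencies: cloth:2, wind:2, never:1, singer:1, dry:1, where:1, new:1, forest:1, woman:1, fruit:1, light:1, how:1, her:1, wait:1, name:1, bridge:1, park:1, gold:1, ring:1, love:1, … (1 more, each freq 1)
Hapax (freq=1): bag, bridge, dry, forest, fruit, gold, her, how, light, love, name, never, new, park, ring, singer, wait, where, woman

19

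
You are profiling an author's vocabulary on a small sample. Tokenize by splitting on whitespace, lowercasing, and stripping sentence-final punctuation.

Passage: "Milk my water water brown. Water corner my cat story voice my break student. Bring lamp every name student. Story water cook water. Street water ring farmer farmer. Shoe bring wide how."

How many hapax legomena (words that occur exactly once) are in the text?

15

Frequencies: water:6, my:3, story:2, student:2, bring:2, farmer:2, milk:1, brown:1, corner:1, cat:1, voice:1, break:1, lamp:1, every:1, name:1, cook:1, street:1, ring:1, shoe:1, wide:1, … (1 more, each freq 1)
Hapax (freq=1): break, brown, cat, cook, corner, every, how, lamp, milk, name, ring, shoe, street, voice, wide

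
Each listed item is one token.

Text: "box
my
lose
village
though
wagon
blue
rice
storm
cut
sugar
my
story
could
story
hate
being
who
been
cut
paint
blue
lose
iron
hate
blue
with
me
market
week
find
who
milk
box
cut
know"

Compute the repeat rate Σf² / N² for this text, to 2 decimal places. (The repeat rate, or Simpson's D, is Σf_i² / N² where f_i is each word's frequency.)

Frequencies: blue:3, cut:3, box:2, my:2, lose:2, story:2, hate:2, who:2, village:1, though:1, wagon:1, rice:1, storm:1, sugar:1, could:1, being:1, been:1, paint:1, iron:1, with:1, … (6 more, each freq 1)
Σf² = 60; N² = 1296
Repeat rate = 60 / 1296 = 0.05

0.05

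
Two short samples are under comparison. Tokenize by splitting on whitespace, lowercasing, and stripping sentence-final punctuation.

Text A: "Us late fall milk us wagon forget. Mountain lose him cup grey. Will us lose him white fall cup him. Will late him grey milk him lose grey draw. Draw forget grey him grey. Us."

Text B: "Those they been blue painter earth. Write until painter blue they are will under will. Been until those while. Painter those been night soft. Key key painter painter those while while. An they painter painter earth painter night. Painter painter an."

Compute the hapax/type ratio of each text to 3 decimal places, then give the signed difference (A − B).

A: hapax=3, V=14, ratio=0.214
B: hapax=4, V=16, ratio=0.250
Difference = 0.214 − 0.250 = -0.036

-0.036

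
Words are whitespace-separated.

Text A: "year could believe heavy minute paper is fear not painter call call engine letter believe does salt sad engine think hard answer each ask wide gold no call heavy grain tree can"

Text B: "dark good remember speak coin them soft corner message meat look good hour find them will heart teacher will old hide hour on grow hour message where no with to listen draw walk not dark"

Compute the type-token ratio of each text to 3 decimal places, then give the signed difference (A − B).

0.044

TTR(A) = 27/32 = 0.844
TTR(B) = 28/35 = 0.800
Difference = 0.844 − 0.800 = 0.044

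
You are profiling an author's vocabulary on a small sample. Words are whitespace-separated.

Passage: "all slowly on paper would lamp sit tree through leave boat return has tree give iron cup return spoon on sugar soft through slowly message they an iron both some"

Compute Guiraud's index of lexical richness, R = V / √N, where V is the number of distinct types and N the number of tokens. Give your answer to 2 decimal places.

4.38

N = 30, V = 24.
√N = 5.477226
R = 24 / 5.477226 = 4.38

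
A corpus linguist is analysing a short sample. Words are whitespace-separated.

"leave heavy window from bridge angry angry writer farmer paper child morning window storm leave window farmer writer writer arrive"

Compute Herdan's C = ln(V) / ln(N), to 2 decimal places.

N = 20, V = 13.
ln(V) = 2.564949, ln(N) = 2.995732
C = 2.564949 / 2.995732 = 0.86

0.86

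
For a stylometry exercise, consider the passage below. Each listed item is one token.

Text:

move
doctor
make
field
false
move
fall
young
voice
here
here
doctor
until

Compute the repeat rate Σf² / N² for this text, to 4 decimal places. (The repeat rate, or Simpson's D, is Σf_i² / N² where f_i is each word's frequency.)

Frequencies: move:2, doctor:2, here:2, make:1, field:1, false:1, fall:1, young:1, voice:1, until:1
Σf² = 19; N² = 169
Repeat rate = 19 / 169 = 0.1124

0.1124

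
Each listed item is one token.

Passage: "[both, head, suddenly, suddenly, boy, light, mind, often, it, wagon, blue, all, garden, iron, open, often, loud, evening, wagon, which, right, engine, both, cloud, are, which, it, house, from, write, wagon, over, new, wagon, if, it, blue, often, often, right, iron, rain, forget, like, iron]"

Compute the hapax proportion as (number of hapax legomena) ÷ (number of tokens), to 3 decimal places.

0.467

Frequencies: often:4, wagon:4, it:3, iron:3, both:2, suddenly:2, blue:2, which:2, right:2, head:1, boy:1, light:1, mind:1, all:1, garden:1, open:1, loud:1, evening:1, engine:1, cloud:1, … (10 more, each freq 1)
Hapax count = 21; token count = 45.
Ratio = 21 / 45 = 0.467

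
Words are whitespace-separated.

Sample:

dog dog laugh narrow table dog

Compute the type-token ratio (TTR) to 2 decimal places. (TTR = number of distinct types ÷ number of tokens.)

0.67

N = 6 tokens, V = 4 types.
TTR = V / N = 4 / 6 = 0.67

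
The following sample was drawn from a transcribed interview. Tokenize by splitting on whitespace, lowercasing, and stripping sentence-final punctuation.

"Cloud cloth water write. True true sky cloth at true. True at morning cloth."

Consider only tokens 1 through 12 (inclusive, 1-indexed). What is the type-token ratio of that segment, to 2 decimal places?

0.58

Segment tokens 1–12: cloud, cloth, water, write, true, true, sky, cloth, at, true, true, at
Segment N = 12, segment V = 7.
TTR = 7 / 12 = 0.58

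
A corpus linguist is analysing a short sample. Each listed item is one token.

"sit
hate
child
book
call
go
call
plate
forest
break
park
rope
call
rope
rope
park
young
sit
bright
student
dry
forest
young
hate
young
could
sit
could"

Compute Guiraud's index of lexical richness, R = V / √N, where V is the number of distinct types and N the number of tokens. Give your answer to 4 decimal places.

N = 28, V = 16.
√N = 5.291503
R = 16 / 5.291503 = 3.0237

3.0237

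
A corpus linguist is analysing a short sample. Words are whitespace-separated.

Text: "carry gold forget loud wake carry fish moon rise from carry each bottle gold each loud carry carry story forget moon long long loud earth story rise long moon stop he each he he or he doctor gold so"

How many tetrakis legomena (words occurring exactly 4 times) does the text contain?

Frequencies: carry:5, he:4, gold:3, loud:3, moon:3, each:3, long:3, forget:2, rise:2, story:2, wake:1, fish:1, from:1, bottle:1, earth:1, stop:1, or:1, doctor:1, so:1
Words with frequency 4: he

1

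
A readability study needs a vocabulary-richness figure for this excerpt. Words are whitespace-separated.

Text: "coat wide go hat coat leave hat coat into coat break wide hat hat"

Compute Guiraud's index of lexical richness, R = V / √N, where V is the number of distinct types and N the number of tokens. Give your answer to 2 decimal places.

N = 14, V = 7.
√N = 3.741657
R = 7 / 3.741657 = 1.87

1.87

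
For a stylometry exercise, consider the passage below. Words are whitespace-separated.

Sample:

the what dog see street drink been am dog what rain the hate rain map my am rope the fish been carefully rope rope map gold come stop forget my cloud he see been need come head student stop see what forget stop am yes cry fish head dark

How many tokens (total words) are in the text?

49

Tokens: the, what, dog, see, street, drink, been, am, dog, what, rain, the, hate, rain, map, my, am, rope, the, fish, been, carefully, rope, rope, map, gold, come, stop, forget, my, cloud, he, see, been, need, come, head, student, stop, see, what, forget, stop, am, yes, cry, fish, head, dark
N = 49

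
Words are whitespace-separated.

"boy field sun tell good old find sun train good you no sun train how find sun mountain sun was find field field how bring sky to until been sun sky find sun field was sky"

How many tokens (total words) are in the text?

Tokens: boy, field, sun, tell, good, old, find, sun, train, good, you, no, sun, train, how, find, sun, mountain, sun, was, find, field, field, how, bring, sky, to, until, been, sun, sky, find, sun, field, was, sky
N = 36

36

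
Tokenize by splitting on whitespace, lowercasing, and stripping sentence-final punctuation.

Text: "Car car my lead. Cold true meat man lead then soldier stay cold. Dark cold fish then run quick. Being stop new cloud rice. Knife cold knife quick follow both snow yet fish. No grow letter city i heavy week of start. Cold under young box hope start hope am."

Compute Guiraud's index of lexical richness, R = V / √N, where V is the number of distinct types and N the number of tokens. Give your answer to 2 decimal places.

N = 50, V = 38.
√N = 7.071068
R = 38 / 7.071068 = 5.37

5.37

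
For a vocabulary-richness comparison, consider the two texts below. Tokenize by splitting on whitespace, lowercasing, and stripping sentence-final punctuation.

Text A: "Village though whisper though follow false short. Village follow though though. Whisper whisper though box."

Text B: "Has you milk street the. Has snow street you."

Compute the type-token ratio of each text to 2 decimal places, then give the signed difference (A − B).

TTR(A) = 7/15 = 0.47
TTR(B) = 6/9 = 0.67
Difference = 0.47 − 0.67 = -0.20

-0.20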